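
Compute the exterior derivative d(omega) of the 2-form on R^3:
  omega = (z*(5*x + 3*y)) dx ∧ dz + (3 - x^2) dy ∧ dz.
d(omega) = (-2*x - 3*z) dx ∧ dy ∧ dz

For a 2-form omega = sum_{i<j} g_{ij} dx_i ∧ dx_j, the exterior derivative is
  d(omega) = sum_{i<j} d(g_{ij}) ∧ dx_i ∧ dx_j = sum_{i<j, k} (∂g_{ij}/∂x_k) dx_k ∧ dx_i ∧ dx_j.
Expand each term, using dx_k ∧ dx_i ∧ dx_j = sgn(permutation) dx_{(a)} ∧ dx_{(b)} ∧ dx_{(c)} with (a < b < c) sorted:
  d(z*(5*x + 3*y)) includes (∂/∂y)(z*(5*x + 3*y)) dy = (3*z) dy, which multiplied by dx ∧ dz gives (-3*z) dx ∧ dy ∧ dz
  d(3 - x^2) includes (∂/∂x)(3 - x^2) dx = (-2*x) dx, which multiplied by dy ∧ dz gives (-2*x) dx ∧ dy ∧ dz
Collecting like 3-forms: d(omega) = (-2*x - 3*z) dx ∧ dy ∧ dz.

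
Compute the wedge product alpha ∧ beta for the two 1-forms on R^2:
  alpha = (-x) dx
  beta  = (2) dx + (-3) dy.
alpha ∧ beta = (3*x) dx ∧ dy

Distribute the wedge, using dx_i ∧ dx_j = -dx_j ∧ dx_i and dx_i ∧ dx_i = 0. For each pair (i, j) with i < j, the coefficient of dx_i ∧ dx_j in alpha ∧ beta is (alpha_i * beta_j - alpha_j * beta_i). Collecting: alpha ∧ beta = (3*x) dx ∧ dy.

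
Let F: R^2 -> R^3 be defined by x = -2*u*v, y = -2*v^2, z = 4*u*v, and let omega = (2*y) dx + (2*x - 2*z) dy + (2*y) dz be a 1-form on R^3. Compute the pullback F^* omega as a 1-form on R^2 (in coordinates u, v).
F^* omega = (-8*v^3) du + (40*u*v^2) dv

Using F^*(f dg) = (f ∘ F) d(g ∘ F), substitute each coordinate x_i by F_i(u, v) in f_i, and replace dx_i by d F_i = (∂F_i/∂u) du + (∂F_i/∂v) dv.
  For the x component: f_1(F) = -4*v^2; d F_1 = (-2*v) du + (-2*u) dv
  For the y component: f_2(F) = -12*u*v; d F_2 = (0) du + (-4*v) dv
  For the z component: f_3(F) = -4*v^2; d F_3 = (4*v) du + (4*u) dv
Combining and collecting du, dv coefficients:
  coeff of du: -8*v^3
  coeff of dv: 40*u*v^2
F^* omega = (-8*v^3) du + (40*u*v^2) dv.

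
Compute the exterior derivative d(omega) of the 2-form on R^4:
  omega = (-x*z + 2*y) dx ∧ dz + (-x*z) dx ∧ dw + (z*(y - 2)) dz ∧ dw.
d(omega) = (-2) dx ∧ dy ∧ dz + (x) dx ∧ dz ∧ dw + (z) dy ∧ dz ∧ dw

For a 2-form omega = sum_{i<j} g_{ij} dx_i ∧ dx_j, the exterior derivative is
  d(omega) = sum_{i<j} d(g_{ij}) ∧ dx_i ∧ dx_j = sum_{i<j, k} (∂g_{ij}/∂x_k) dx_k ∧ dx_i ∧ dx_j.
Expand each term, using dx_k ∧ dx_i ∧ dx_j = sgn(permutation) dx_{(a)} ∧ dx_{(b)} ∧ dx_{(c)} with (a < b < c) sorted:
  d(-x*z + 2*y) includes (∂/∂y)(-x*z + 2*y) dy = (2) dy, which multiplied by dx ∧ dz gives (-2) dx ∧ dy ∧ dz
  d(-x*z) includes (∂/∂z)(-x*z) dz = (-x) dz, which multiplied by dx ∧ dw gives (x) dx ∧ dz ∧ dw
  d(z*(y - 2)) includes (∂/∂y)(z*(y - 2)) dy = (z) dy, which multiplied by dz ∧ dw gives (z) dy ∧ dz ∧ dw
Collecting like 3-forms: d(omega) = (-2) dx ∧ dy ∧ dz + (x) dx ∧ dz ∧ dw + (z) dy ∧ dz ∧ dw.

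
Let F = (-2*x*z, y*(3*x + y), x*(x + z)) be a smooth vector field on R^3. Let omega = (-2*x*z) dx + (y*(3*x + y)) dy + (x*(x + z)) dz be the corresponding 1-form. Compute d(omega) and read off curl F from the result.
d(omega) = (0) dy ∧ dz + (-4*x - z) dz ∧ dx + (3*y) dx ∧ dy; curl F = (0, -4*x - z, 3*y)

d omega = sum_{i<j} (∂f_j/∂x_i - ∂f_i/∂x_j) dx_i ∧ dx_j. Under the identification (dy ∧ dz, dz ∧ dx, dx ∧ dy) ↔ (e_x, e_y, e_z), the coefficients are exactly the components of curl F. Compute:
  ∂R/∂y - ∂Q/∂z = (0) - (0) = 0
  ∂P/∂z - ∂R/∂x = (-2*x) - (2*x + z) = -4*x - z
  ∂Q/∂x - ∂P/∂y = (3*y) - (0) = 3*y.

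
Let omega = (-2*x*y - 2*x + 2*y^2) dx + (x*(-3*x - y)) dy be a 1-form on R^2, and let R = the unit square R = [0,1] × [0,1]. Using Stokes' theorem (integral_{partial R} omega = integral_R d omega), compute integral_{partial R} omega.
integral_(partial R) omega = -9/2

Stokes: integral_partial_R omega = integral_R d omega with d omega = (∂Q/∂x - ∂P/∂y) dx ∧ dy.
  ∂Q/∂x = -6*x - y
  ∂P/∂y = -2*x + 4*y
  integrand = ∂Q/∂x - ∂P/∂y = -4*x - 5*y.
Integrating over R: integral_0^1 integral_0^1 (-4*x - 5*y) dx dy = -9/2.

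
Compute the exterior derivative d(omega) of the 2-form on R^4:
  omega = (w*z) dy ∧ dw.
d(omega) = (-w) dy ∧ dz ∧ dw

For a 2-form omega = sum_{i<j} g_{ij} dx_i ∧ dx_j, the exterior derivative is
  d(omega) = sum_{i<j} d(g_{ij}) ∧ dx_i ∧ dx_j = sum_{i<j, k} (∂g_{ij}/∂x_k) dx_k ∧ dx_i ∧ dx_j.
Expand each term, using dx_k ∧ dx_i ∧ dx_j = sgn(permutation) dx_{(a)} ∧ dx_{(b)} ∧ dx_{(c)} with (a < b < c) sorted:
  d(w*z) includes (∂/∂z)(w*z) dz = (w) dz, which multiplied by dy ∧ dw gives (-w) dy ∧ dz ∧ dw
Collecting like 3-forms: d(omega) = (-w) dy ∧ dz ∧ dw.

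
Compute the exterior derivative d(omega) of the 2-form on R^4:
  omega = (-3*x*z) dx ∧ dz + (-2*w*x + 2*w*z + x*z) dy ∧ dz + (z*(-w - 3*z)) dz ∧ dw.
d(omega) = (-2*w + z) dx ∧ dy ∧ dz + (-2*x + 2*z) dy ∧ dz ∧ dw

For a 2-form omega = sum_{i<j} g_{ij} dx_i ∧ dx_j, the exterior derivative is
  d(omega) = sum_{i<j} d(g_{ij}) ∧ dx_i ∧ dx_j = sum_{i<j, k} (∂g_{ij}/∂x_k) dx_k ∧ dx_i ∧ dx_j.
Expand each term, using dx_k ∧ dx_i ∧ dx_j = sgn(permutation) dx_{(a)} ∧ dx_{(b)} ∧ dx_{(c)} with (a < b < c) sorted:
  d(-2*w*x + 2*w*z + x*z) includes (∂/∂x)(-2*w*x + 2*w*z + x*z) dx = (-2*w + z) dx, which multiplied by dy ∧ dz gives (-2*w + z) dx ∧ dy ∧ dz
  d(-2*w*x + 2*w*z + x*z) includes (∂/∂w)(-2*w*x + 2*w*z + x*z) dw = (-2*x + 2*z) dw, which multiplied by dy ∧ dz gives (-2*x + 2*z) dy ∧ dz ∧ dw
Collecting like 3-forms: d(omega) = (-2*w + z) dx ∧ dy ∧ dz + (-2*x + 2*z) dy ∧ dz ∧ dw.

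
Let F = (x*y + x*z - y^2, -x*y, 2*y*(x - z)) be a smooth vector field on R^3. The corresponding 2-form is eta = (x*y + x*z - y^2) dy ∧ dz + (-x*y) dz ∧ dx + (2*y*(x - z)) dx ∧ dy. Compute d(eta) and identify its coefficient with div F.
d(eta) = (-x - y + z) dx ∧ dy ∧ dz; div F = -x - y + z

For a 2-form in R^3 of the form above, applying d gives a 3-form with coefficient ∂P/∂x + ∂Q/∂y + ∂R/∂z:
  ∂P/∂x = y + z
  ∂Q/∂y = -x
  ∂R/∂z = -2*y
Sum = -x - y + z, which is exactly div F.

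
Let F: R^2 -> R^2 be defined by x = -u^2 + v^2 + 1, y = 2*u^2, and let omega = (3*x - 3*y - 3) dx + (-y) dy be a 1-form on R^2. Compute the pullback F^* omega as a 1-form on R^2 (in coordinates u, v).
F^* omega = (10*u^3 - 6*u*v^2) du + (6*v*(-3*u^2 + v^2)) dv

Using F^*(f dg) = (f ∘ F) d(g ∘ F), substitute each coordinate x_i by F_i(u, v) in f_i, and replace dx_i by d F_i = (∂F_i/∂u) du + (∂F_i/∂v) dv.
  For the x component: f_1(F) = -9*u^2 + 3*v^2; d F_1 = (-2*u) du + (2*v) dv
  For the y component: f_2(F) = -2*u^2; d F_2 = (4*u) du + (0) dv
Combining and collecting du, dv coefficients:
  coeff of du: 10*u^3 - 6*u*v^2
  coeff of dv: 6*v*(-3*u^2 + v^2)
F^* omega = (10*u^3 - 6*u*v^2) du + (6*v*(-3*u^2 + v^2)) dv.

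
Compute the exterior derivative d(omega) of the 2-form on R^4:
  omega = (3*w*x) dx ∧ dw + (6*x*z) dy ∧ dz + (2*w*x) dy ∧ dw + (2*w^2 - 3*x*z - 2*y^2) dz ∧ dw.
d(omega) = (6*z) dx ∧ dy ∧ dz + (2*w) dx ∧ dy ∧ dw + (-3*z) dx ∧ dz ∧ dw + (-4*y) dy ∧ dz ∧ dw

For a 2-form omega = sum_{i<j} g_{ij} dx_i ∧ dx_j, the exterior derivative is
  d(omega) = sum_{i<j} d(g_{ij}) ∧ dx_i ∧ dx_j = sum_{i<j, k} (∂g_{ij}/∂x_k) dx_k ∧ dx_i ∧ dx_j.
Expand each term, using dx_k ∧ dx_i ∧ dx_j = sgn(permutation) dx_{(a)} ∧ dx_{(b)} ∧ dx_{(c)} with (a < b < c) sorted:
  d(6*x*z) includes (∂/∂x)(6*x*z) dx = (6*z) dx, which multiplied by dy ∧ dz gives (6*z) dx ∧ dy ∧ dz
  d(2*w*x) includes (∂/∂x)(2*w*x) dx = (2*w) dx, which multiplied by dy ∧ dw gives (2*w) dx ∧ dy ∧ dw
  d(2*w^2 - 3*x*z - 2*y^2) includes (∂/∂x)(2*w^2 - 3*x*z - 2*y^2) dx = (-3*z) dx, which multiplied by dz ∧ dw gives (-3*z) dx ∧ dz ∧ dw
  d(2*w^2 - 3*x*z - 2*y^2) includes (∂/∂y)(2*w^2 - 3*x*z - 2*y^2) dy = (-4*y) dy, which multiplied by dz ∧ dw gives (-4*y) dy ∧ dz ∧ dw
Collecting like 3-forms: d(omega) = (6*z) dx ∧ dy ∧ dz + (2*w) dx ∧ dy ∧ dw + (-3*z) dx ∧ dz ∧ dw + (-4*y) dy ∧ dz ∧ dw.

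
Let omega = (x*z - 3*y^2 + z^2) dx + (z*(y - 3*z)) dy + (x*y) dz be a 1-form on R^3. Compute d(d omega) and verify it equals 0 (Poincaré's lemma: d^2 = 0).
d(d omega) = 0

Step 1: d omega = sum_{i<j} (∂f_j/∂x_i - ∂f_i/∂x_j) dx_i ∧ dx_j:
  coeff of dx ∧ dy: 6*y
  coeff of dx ∧ dz: -x + y - 2*z
  coeff of dy ∧ dz: x - y + 6*z
Step 2: Apply d again to each 2-form coefficient. The only possible 3-form in R^3 is dx ∧ dy ∧ dz, with coefficient
  ∂(coeff of dy∧dz)/∂x - ∂(coeff of dx∧dz)/∂y + ∂(coeff of dx∧dy)/∂z
  = ∂/∂x (x - y + 6*z) - ∂/∂y (-x + y - 2*z) + ∂/∂z (6*y).
Each of these terms simplifies to sums of mixed partials that cancel in pairs. The result is 0 (by equality of mixed partials for smooth functions — Schwarz / Clairaut).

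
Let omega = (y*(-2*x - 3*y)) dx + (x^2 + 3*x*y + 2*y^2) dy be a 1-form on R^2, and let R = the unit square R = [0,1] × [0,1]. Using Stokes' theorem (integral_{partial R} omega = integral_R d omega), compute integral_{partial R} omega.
integral_(partial R) omega = 13/2

Stokes: integral_partial_R omega = integral_R d omega with d omega = (∂Q/∂x - ∂P/∂y) dx ∧ dy.
  ∂Q/∂x = 2*x + 3*y
  ∂P/∂y = -2*x - 6*y
  integrand = ∂Q/∂x - ∂P/∂y = 4*x + 9*y.
Integrating over R: integral_0^1 integral_0^1 (4*x + 9*y) dx dy = 13/2.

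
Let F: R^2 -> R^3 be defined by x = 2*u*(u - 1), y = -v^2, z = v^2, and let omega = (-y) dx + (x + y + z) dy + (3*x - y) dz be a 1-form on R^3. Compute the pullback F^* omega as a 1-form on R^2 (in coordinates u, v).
F^* omega = (v^2*(4*u - 2)) du + (2*v*(4*u^2 - 4*u + v^2)) dv

Using F^*(f dg) = (f ∘ F) d(g ∘ F), substitute each coordinate x_i by F_i(u, v) in f_i, and replace dx_i by d F_i = (∂F_i/∂u) du + (∂F_i/∂v) dv.
  For the x component: f_1(F) = v^2; d F_1 = (4*u - 2) du + (0) dv
  For the y component: f_2(F) = 2*u*(u - 1); d F_2 = (0) du + (-2*v) dv
  For the z component: f_3(F) = 6*u^2 - 6*u + v^2; d F_3 = (0) du + (2*v) dv
Combining and collecting du, dv coefficients:
  coeff of du: v^2*(4*u - 2)
  coeff of dv: 2*v*(4*u^2 - 4*u + v^2)
F^* omega = (v^2*(4*u - 2)) du + (2*v*(4*u^2 - 4*u + v^2)) dv.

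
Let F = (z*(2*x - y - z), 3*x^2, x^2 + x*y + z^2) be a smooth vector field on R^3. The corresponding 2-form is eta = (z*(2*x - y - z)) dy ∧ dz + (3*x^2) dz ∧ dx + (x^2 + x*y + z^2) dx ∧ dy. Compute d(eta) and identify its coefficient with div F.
d(eta) = (4*z) dx ∧ dy ∧ dz; div F = 4*z

For a 2-form in R^3 of the form above, applying d gives a 3-form with coefficient ∂P/∂x + ∂Q/∂y + ∂R/∂z:
  ∂P/∂x = 2*z
  ∂Q/∂y = 0
  ∂R/∂z = 2*z
Sum = 4*z, which is exactly div F.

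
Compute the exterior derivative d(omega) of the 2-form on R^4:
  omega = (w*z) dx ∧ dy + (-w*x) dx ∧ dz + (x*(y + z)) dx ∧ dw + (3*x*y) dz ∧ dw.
d(omega) = (w) dx ∧ dy ∧ dz + (-x + z) dx ∧ dy ∧ dw + (-2*x + 3*y) dx ∧ dz ∧ dw + (3*x) dy ∧ dz ∧ dw

For a 2-form omega = sum_{i<j} g_{ij} dx_i ∧ dx_j, the exterior derivative is
  d(omega) = sum_{i<j} d(g_{ij}) ∧ dx_i ∧ dx_j = sum_{i<j, k} (∂g_{ij}/∂x_k) dx_k ∧ dx_i ∧ dx_j.
Expand each term, using dx_k ∧ dx_i ∧ dx_j = sgn(permutation) dx_{(a)} ∧ dx_{(b)} ∧ dx_{(c)} with (a < b < c) sorted:
  d(w*z) includes (∂/∂z)(w*z) dz = (w) dz, which multiplied by dx ∧ dy gives (w) dx ∧ dy ∧ dz
  d(w*z) includes (∂/∂w)(w*z) dw = (z) dw, which multiplied by dx ∧ dy gives (z) dx ∧ dy ∧ dw
  d(-w*x) includes (∂/∂w)(-w*x) dw = (-x) dw, which multiplied by dx ∧ dz gives (-x) dx ∧ dz ∧ dw
  d(x*(y + z)) includes (∂/∂y)(x*(y + z)) dy = (x) dy, which multiplied by dx ∧ dw gives (-x) dx ∧ dy ∧ dw
  d(x*(y + z)) includes (∂/∂z)(x*(y + z)) dz = (x) dz, which multiplied by dx ∧ dw gives (-x) dx ∧ dz ∧ dw
  d(3*x*y) includes (∂/∂x)(3*x*y) dx = (3*y) dx, which multiplied by dz ∧ dw gives (3*y) dx ∧ dz ∧ dw
  d(3*x*y) includes (∂/∂y)(3*x*y) dy = (3*x) dy, which multiplied by dz ∧ dw gives (3*x) dy ∧ dz ∧ dw
Collecting like 3-forms: d(omega) = (w) dx ∧ dy ∧ dz + (-x + z) dx ∧ dy ∧ dw + (-2*x + 3*y) dx ∧ dz ∧ dw + (3*x) dy ∧ dz ∧ dw.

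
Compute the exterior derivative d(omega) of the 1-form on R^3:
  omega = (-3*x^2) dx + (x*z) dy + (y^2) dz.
d(omega) = (z) dx ∧ dy + (-x + 2*y) dy ∧ dz

For a 1-form omega = sum_i f_i dx_i, the exterior derivative is
  d(omega) = sum_{i < j} (∂f_j/∂x_i - ∂f_i/∂x_j) dx_i ∧ dx_j.
  coefficient of dx ∧ dy: ∂f_2/∂x - ∂f_1/∂y = ∂(x*z)/∂x - ∂(-3*x^2)/∂y = z
  coefficient of dy ∧ dz: ∂f_3/∂y - ∂f_2/∂z = ∂(y^2)/∂y - ∂(x*z)/∂z = -x + 2*y
Assembling: d(omega) = (z) dx ∧ dy + (-x + 2*y) dy ∧ dz.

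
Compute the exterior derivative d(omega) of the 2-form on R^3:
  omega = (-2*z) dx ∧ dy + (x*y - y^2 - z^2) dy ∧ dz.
d(omega) = (y - 2) dx ∧ dy ∧ dz

For a 2-form omega = sum_{i<j} g_{ij} dx_i ∧ dx_j, the exterior derivative is
  d(omega) = sum_{i<j} d(g_{ij}) ∧ dx_i ∧ dx_j = sum_{i<j, k} (∂g_{ij}/∂x_k) dx_k ∧ dx_i ∧ dx_j.
Expand each term, using dx_k ∧ dx_i ∧ dx_j = sgn(permutation) dx_{(a)} ∧ dx_{(b)} ∧ dx_{(c)} with (a < b < c) sorted:
  d(-2*z) includes (∂/∂z)(-2*z) dz = (-2) dz, which multiplied by dx ∧ dy gives (-2) dx ∧ dy ∧ dz
  d(x*y - y^2 - z^2) includes (∂/∂x)(x*y - y^2 - z^2) dx = (y) dx, which multiplied by dy ∧ dz gives (y) dx ∧ dy ∧ dz
Collecting like 3-forms: d(omega) = (y - 2) dx ∧ dy ∧ dz.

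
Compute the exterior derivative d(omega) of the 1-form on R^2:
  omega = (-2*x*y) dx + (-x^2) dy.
d(omega) = 0

For a 1-form omega = sum_i f_i dx_i, the exterior derivative is
  d(omega) = sum_{i < j} (∂f_j/∂x_i - ∂f_i/∂x_j) dx_i ∧ dx_j.

Assembling: d(omega) = 0.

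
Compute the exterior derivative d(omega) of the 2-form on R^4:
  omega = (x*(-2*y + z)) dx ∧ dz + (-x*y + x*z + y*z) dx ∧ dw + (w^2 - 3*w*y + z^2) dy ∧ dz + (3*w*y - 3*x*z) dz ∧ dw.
d(omega) = (2*x) dx ∧ dy ∧ dz + (x - z) dx ∧ dy ∧ dw + (-x - y - 3*z) dx ∧ dz ∧ dw + (5*w - 3*y) dy ∧ dz ∧ dw

For a 2-form omega = sum_{i<j} g_{ij} dx_i ∧ dx_j, the exterior derivative is
  d(omega) = sum_{i<j} d(g_{ij}) ∧ dx_i ∧ dx_j = sum_{i<j, k} (∂g_{ij}/∂x_k) dx_k ∧ dx_i ∧ dx_j.
Expand each term, using dx_k ∧ dx_i ∧ dx_j = sgn(permutation) dx_{(a)} ∧ dx_{(b)} ∧ dx_{(c)} with (a < b < c) sorted:
  d(x*(-2*y + z)) includes (∂/∂y)(x*(-2*y + z)) dy = (-2*x) dy, which multiplied by dx ∧ dz gives (2*x) dx ∧ dy ∧ dz
  d(-x*y + x*z + y*z) includes (∂/∂y)(-x*y + x*z + y*z) dy = (-x + z) dy, which multiplied by dx ∧ dw gives (x - z) dx ∧ dy ∧ dw
  d(-x*y + x*z + y*z) includes (∂/∂z)(-x*y + x*z + y*z) dz = (x + y) dz, which multiplied by dx ∧ dw gives (-x - y) dx ∧ dz ∧ dw
  d(w^2 - 3*w*y + z^2) includes (∂/∂w)(w^2 - 3*w*y + z^2) dw = (2*w - 3*y) dw, which multiplied by dy ∧ dz gives (2*w - 3*y) dy ∧ dz ∧ dw
  d(3*w*y - 3*x*z) includes (∂/∂x)(3*w*y - 3*x*z) dx = (-3*z) dx, which multiplied by dz ∧ dw gives (-3*z) dx ∧ dz ∧ dw
  d(3*w*y - 3*x*z) includes (∂/∂y)(3*w*y - 3*x*z) dy = (3*w) dy, which multiplied by dz ∧ dw gives (3*w) dy ∧ dz ∧ dw
Collecting like 3-forms: d(omega) = (2*x) dx ∧ dy ∧ dz + (x - z) dx ∧ dy ∧ dw + (-x - y - 3*z) dx ∧ dz ∧ dw + (5*w - 3*y) dy ∧ dz ∧ dw.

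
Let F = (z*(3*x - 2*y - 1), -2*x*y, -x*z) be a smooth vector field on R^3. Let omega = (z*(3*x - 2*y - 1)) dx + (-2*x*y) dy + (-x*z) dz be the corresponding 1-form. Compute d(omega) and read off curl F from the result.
d(omega) = (0) dy ∧ dz + (3*x - 2*y + z - 1) dz ∧ dx + (-2*y + 2*z) dx ∧ dy; curl F = (0, 3*x - 2*y + z - 1, -2*y + 2*z)

d omega = sum_{i<j} (∂f_j/∂x_i - ∂f_i/∂x_j) dx_i ∧ dx_j. Under the identification (dy ∧ dz, dz ∧ dx, dx ∧ dy) ↔ (e_x, e_y, e_z), the coefficients are exactly the components of curl F. Compute:
  ∂R/∂y - ∂Q/∂z = (0) - (0) = 0
  ∂P/∂z - ∂R/∂x = (3*x - 2*y - 1) - (-z) = 3*x - 2*y + z - 1
  ∂Q/∂x - ∂P/∂y = (-2*y) - (-2*z) = -2*y + 2*z.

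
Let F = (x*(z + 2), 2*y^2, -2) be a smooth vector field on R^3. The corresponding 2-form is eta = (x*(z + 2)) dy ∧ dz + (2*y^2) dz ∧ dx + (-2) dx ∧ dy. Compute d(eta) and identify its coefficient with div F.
d(eta) = (4*y + z + 2) dx ∧ dy ∧ dz; div F = 4*y + z + 2

For a 2-form in R^3 of the form above, applying d gives a 3-form with coefficient ∂P/∂x + ∂Q/∂y + ∂R/∂z:
  ∂P/∂x = z + 2
  ∂Q/∂y = 4*y
  ∂R/∂z = 0
Sum = 4*y + z + 2, which is exactly div F.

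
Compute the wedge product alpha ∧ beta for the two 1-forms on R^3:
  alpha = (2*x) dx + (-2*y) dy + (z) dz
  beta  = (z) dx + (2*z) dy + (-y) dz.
alpha ∧ beta = (2*z*(2*x + y)) dx ∧ dy + (-2*x*y - z^2) dx ∧ dz + (2*y^2 - 2*z^2) dy ∧ dz

Distribute the wedge, using dx_i ∧ dx_j = -dx_j ∧ dx_i and dx_i ∧ dx_i = 0. For each pair (i, j) with i < j, the coefficient of dx_i ∧ dx_j in alpha ∧ beta is (alpha_i * beta_j - alpha_j * beta_i). Collecting: alpha ∧ beta = (2*z*(2*x + y)) dx ∧ dy + (-2*x*y - z^2) dx ∧ dz + (2*y^2 - 2*z^2) dy ∧ dz.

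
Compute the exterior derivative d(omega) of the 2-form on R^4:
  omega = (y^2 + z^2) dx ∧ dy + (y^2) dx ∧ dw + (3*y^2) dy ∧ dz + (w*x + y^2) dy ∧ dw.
d(omega) = (2*z) dx ∧ dy ∧ dz + (w - 2*y) dx ∧ dy ∧ dw

For a 2-form omega = sum_{i<j} g_{ij} dx_i ∧ dx_j, the exterior derivative is
  d(omega) = sum_{i<j} d(g_{ij}) ∧ dx_i ∧ dx_j = sum_{i<j, k} (∂g_{ij}/∂x_k) dx_k ∧ dx_i ∧ dx_j.
Expand each term, using dx_k ∧ dx_i ∧ dx_j = sgn(permutation) dx_{(a)} ∧ dx_{(b)} ∧ dx_{(c)} with (a < b < c) sorted:
  d(y^2 + z^2) includes (∂/∂z)(y^2 + z^2) dz = (2*z) dz, which multiplied by dx ∧ dy gives (2*z) dx ∧ dy ∧ dz
  d(y^2) includes (∂/∂y)(y^2) dy = (2*y) dy, which multiplied by dx ∧ dw gives (-2*y) dx ∧ dy ∧ dw
  d(w*x + y^2) includes (∂/∂x)(w*x + y^2) dx = (w) dx, which multiplied by dy ∧ dw gives (w) dx ∧ dy ∧ dw
Collecting like 3-forms: d(omega) = (2*z) dx ∧ dy ∧ dz + (w - 2*y) dx ∧ dy ∧ dw.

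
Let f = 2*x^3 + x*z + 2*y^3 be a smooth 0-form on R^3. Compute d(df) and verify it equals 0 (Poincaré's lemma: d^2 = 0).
d(df) = 0

Step 1: df = sum_i (∂f/∂x_i) dx_i = (6*x^2 + z) dx + (6*y^2) dy + (x) dz.
Step 2: Apply d again. Using the 1-form formula, the coefficient of dx ∧ dy in d(df) is ∂^2 f/∂x ∂y - ∂^2 f/∂y ∂x = (0) - (0) = 0 (equality of mixed partials for smooth f).
Similarly for dx ∧ dz and dy ∧ dz — all coefficients vanish. So d(df) = 0.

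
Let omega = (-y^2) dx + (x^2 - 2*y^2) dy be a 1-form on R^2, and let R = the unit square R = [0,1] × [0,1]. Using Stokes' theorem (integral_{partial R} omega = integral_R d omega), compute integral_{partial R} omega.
integral_(partial R) omega = 2

Stokes: integral_partial_R omega = integral_R d omega with d omega = (∂Q/∂x - ∂P/∂y) dx ∧ dy.
  ∂Q/∂x = 2*x
  ∂P/∂y = -2*y
  integrand = ∂Q/∂x - ∂P/∂y = 2*x + 2*y.
Integrating over R: integral_0^1 integral_0^1 (2*x + 2*y) dx dy = 2.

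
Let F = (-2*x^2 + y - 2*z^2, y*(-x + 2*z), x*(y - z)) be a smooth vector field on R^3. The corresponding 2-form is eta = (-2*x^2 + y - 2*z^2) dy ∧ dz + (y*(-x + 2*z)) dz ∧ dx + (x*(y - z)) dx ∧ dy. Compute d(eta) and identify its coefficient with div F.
d(eta) = (-6*x + 2*z) dx ∧ dy ∧ dz; div F = -6*x + 2*z

For a 2-form in R^3 of the form above, applying d gives a 3-form with coefficient ∂P/∂x + ∂Q/∂y + ∂R/∂z:
  ∂P/∂x = -4*x
  ∂Q/∂y = -x + 2*z
  ∂R/∂z = -x
Sum = -6*x + 2*z, which is exactly div F.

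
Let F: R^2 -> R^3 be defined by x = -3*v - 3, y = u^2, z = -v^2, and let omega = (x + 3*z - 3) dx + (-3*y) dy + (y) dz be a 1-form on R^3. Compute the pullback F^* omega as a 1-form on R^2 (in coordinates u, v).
F^* omega = (-6*u^3) du + (-2*u^2*v + 9*v^2 + 9*v + 18) dv

Using F^*(f dg) = (f ∘ F) d(g ∘ F), substitute each coordinate x_i by F_i(u, v) in f_i, and replace dx_i by d F_i = (∂F_i/∂u) du + (∂F_i/∂v) dv.
  For the x component: f_1(F) = -3*v^2 - 3*v - 6; d F_1 = (0) du + (-3) dv
  For the y component: f_2(F) = -3*u^2; d F_2 = (2*u) du + (0) dv
  For the z component: f_3(F) = u^2; d F_3 = (0) du + (-2*v) dv
Combining and collecting du, dv coefficients:
  coeff of du: -6*u^3
  coeff of dv: -2*u^2*v + 9*v^2 + 9*v + 18
F^* omega = (-6*u^3) du + (-2*u^2*v + 9*v^2 + 9*v + 18) dv.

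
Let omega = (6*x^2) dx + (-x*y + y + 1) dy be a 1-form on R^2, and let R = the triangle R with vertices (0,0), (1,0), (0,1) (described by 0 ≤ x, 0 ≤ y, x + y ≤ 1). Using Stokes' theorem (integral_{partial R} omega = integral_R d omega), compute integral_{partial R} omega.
integral_(partial R) omega = -1/6

Stokes: integral_partial_R omega = integral_R d omega with d omega = (∂Q/∂x - ∂P/∂y) dx ∧ dy.
  ∂Q/∂x = -y
  ∂P/∂y = 0
  integrand = ∂Q/∂x - ∂P/∂y = -y.
Integrating over R: integral_0^1 integral_0^{1-x} (-y) dy dx = -1/6.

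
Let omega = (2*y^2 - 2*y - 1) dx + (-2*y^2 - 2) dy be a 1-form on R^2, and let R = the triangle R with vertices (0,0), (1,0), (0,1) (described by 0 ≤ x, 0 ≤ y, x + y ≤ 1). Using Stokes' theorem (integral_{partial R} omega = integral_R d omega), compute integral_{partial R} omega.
integral_(partial R) omega = 1/3

Stokes: integral_partial_R omega = integral_R d omega with d omega = (∂Q/∂x - ∂P/∂y) dx ∧ dy.
  ∂Q/∂x = 0
  ∂P/∂y = 4*y - 2
  integrand = ∂Q/∂x - ∂P/∂y = 2 - 4*y.
Integrating over R: integral_0^1 integral_0^{1-x} (2 - 4*y) dy dx = 1/3.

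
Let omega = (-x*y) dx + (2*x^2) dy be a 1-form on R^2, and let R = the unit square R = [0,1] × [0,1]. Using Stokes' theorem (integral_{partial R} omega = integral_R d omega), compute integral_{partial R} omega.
integral_(partial R) omega = 5/2

Stokes: integral_partial_R omega = integral_R d omega with d omega = (∂Q/∂x - ∂P/∂y) dx ∧ dy.
  ∂Q/∂x = 4*x
  ∂P/∂y = -x
  integrand = ∂Q/∂x - ∂P/∂y = 5*x.
Integrating over R: integral_0^1 integral_0^1 (5*x) dx dy = 5/2.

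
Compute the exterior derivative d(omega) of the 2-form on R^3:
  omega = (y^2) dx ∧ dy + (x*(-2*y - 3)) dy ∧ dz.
d(omega) = (-2*y - 3) dx ∧ dy ∧ dz

For a 2-form omega = sum_{i<j} g_{ij} dx_i ∧ dx_j, the exterior derivative is
  d(omega) = sum_{i<j} d(g_{ij}) ∧ dx_i ∧ dx_j = sum_{i<j, k} (∂g_{ij}/∂x_k) dx_k ∧ dx_i ∧ dx_j.
Expand each term, using dx_k ∧ dx_i ∧ dx_j = sgn(permutation) dx_{(a)} ∧ dx_{(b)} ∧ dx_{(c)} with (a < b < c) sorted:
  d(x*(-2*y - 3)) includes (∂/∂x)(x*(-2*y - 3)) dx = (-2*y - 3) dx, which multiplied by dy ∧ dz gives (-2*y - 3) dx ∧ dy ∧ dz
Collecting like 3-forms: d(omega) = (-2*y - 3) dx ∧ dy ∧ dz.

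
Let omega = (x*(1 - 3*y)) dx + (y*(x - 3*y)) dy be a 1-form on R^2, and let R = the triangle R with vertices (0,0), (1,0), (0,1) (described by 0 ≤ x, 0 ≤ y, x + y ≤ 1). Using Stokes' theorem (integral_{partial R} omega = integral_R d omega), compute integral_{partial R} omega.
integral_(partial R) omega = 2/3

Stokes: integral_partial_R omega = integral_R d omega with d omega = (∂Q/∂x - ∂P/∂y) dx ∧ dy.
  ∂Q/∂x = y
  ∂P/∂y = -3*x
  integrand = ∂Q/∂x - ∂P/∂y = 3*x + y.
Integrating over R: integral_0^1 integral_0^{1-x} (3*x + y) dy dx = 2/3.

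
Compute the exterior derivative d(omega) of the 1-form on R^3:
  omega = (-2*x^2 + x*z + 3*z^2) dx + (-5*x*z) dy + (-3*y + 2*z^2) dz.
d(omega) = (-5*z) dx ∧ dy + (-x - 6*z) dx ∧ dz + (5*x - 3) dy ∧ dz

For a 1-form omega = sum_i f_i dx_i, the exterior derivative is
  d(omega) = sum_{i < j} (∂f_j/∂x_i - ∂f_i/∂x_j) dx_i ∧ dx_j.
  coefficient of dx ∧ dy: ∂f_2/∂x - ∂f_1/∂y = ∂(-5*x*z)/∂x - ∂(-2*x^2 + x*z + 3*z^2)/∂y = -5*z
  coefficient of dx ∧ dz: ∂f_3/∂x - ∂f_1/∂z = ∂(-3*y + 2*z^2)/∂x - ∂(-2*x^2 + x*z + 3*z^2)/∂z = -x - 6*z
  coefficient of dy ∧ dz: ∂f_3/∂y - ∂f_2/∂z = ∂(-3*y + 2*z^2)/∂y - ∂(-5*x*z)/∂z = 5*x - 3
Assembling: d(omega) = (-5*z) dx ∧ dy + (-x - 6*z) dx ∧ dz + (5*x - 3) dy ∧ dz.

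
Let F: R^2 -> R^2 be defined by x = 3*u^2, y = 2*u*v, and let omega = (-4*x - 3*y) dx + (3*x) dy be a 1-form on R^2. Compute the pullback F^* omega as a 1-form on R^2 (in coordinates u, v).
F^* omega = (18*u^2*(-4*u - v)) du + (18*u^3) dv

Using F^*(f dg) = (f ∘ F) d(g ∘ F), substitute each coordinate x_i by F_i(u, v) in f_i, and replace dx_i by d F_i = (∂F_i/∂u) du + (∂F_i/∂v) dv.
  For the x component: f_1(F) = 6*u*(-2*u - v); d F_1 = (6*u) du + (0) dv
  For the y component: f_2(F) = 9*u^2; d F_2 = (2*v) du + (2*u) dv
Combining and collecting du, dv coefficients:
  coeff of du: 18*u^2*(-4*u - v)
  coeff of dv: 18*u^3
F^* omega = (18*u^2*(-4*u - v)) du + (18*u^3) dv.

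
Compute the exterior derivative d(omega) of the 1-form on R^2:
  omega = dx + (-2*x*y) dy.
d(omega) = (-2*y) dx ∧ dy

For a 1-form omega = sum_i f_i dx_i, the exterior derivative is
  d(omega) = sum_{i < j} (∂f_j/∂x_i - ∂f_i/∂x_j) dx_i ∧ dx_j.
  coefficient of dx ∧ dy: ∂f_2/∂x - ∂f_1/∂y = ∂(-2*x*y)/∂x - ∂(1)/∂y = -2*y
Assembling: d(omega) = (-2*y) dx ∧ dy.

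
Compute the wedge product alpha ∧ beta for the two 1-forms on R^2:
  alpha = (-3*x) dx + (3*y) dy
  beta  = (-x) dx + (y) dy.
alpha ∧ beta = 0

Distribute the wedge, using dx_i ∧ dx_j = -dx_j ∧ dx_i and dx_i ∧ dx_i = 0. For each pair (i, j) with i < j, the coefficient of dx_i ∧ dx_j in alpha ∧ beta is (alpha_i * beta_j - alpha_j * beta_i). Collecting: alpha ∧ beta = 0.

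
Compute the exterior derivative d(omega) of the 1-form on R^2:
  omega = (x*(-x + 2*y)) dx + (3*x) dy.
d(omega) = (3 - 2*x) dx ∧ dy

For a 1-form omega = sum_i f_i dx_i, the exterior derivative is
  d(omega) = sum_{i < j} (∂f_j/∂x_i - ∂f_i/∂x_j) dx_i ∧ dx_j.
  coefficient of dx ∧ dy: ∂f_2/∂x - ∂f_1/∂y = ∂(3*x)/∂x - ∂(x*(-x + 2*y))/∂y = 3 - 2*x
Assembling: d(omega) = (3 - 2*x) dx ∧ dy.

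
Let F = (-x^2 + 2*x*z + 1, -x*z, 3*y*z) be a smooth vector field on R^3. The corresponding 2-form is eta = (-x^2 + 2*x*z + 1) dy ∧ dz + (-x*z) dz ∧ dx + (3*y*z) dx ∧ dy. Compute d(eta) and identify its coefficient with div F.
d(eta) = (-2*x + 3*y + 2*z) dx ∧ dy ∧ dz; div F = -2*x + 3*y + 2*z

For a 2-form in R^3 of the form above, applying d gives a 3-form with coefficient ∂P/∂x + ∂Q/∂y + ∂R/∂z:
  ∂P/∂x = -2*x + 2*z
  ∂Q/∂y = 0
  ∂R/∂z = 3*y
Sum = -2*x + 3*y + 2*z, which is exactly div F.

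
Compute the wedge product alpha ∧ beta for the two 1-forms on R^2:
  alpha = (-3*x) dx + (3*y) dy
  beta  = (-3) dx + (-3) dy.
alpha ∧ beta = (9*x + 9*y) dx ∧ dy

Distribute the wedge, using dx_i ∧ dx_j = -dx_j ∧ dx_i and dx_i ∧ dx_i = 0. For each pair (i, j) with i < j, the coefficient of dx_i ∧ dx_j in alpha ∧ beta is (alpha_i * beta_j - alpha_j * beta_i). Collecting: alpha ∧ beta = (9*x + 9*y) dx ∧ dy.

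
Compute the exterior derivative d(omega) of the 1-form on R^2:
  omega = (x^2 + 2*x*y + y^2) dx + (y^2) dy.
d(omega) = (-2*x - 2*y) dx ∧ dy

For a 1-form omega = sum_i f_i dx_i, the exterior derivative is
  d(omega) = sum_{i < j} (∂f_j/∂x_i - ∂f_i/∂x_j) dx_i ∧ dx_j.
  coefficient of dx ∧ dy: ∂f_2/∂x - ∂f_1/∂y = ∂(y^2)/∂x - ∂(x^2 + 2*x*y + y^2)/∂y = -2*x - 2*y
Assembling: d(omega) = (-2*x - 2*y) dx ∧ dy.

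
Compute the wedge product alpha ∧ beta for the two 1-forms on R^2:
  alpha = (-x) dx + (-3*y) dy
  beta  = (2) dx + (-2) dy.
alpha ∧ beta = (2*x + 6*y) dx ∧ dy

Distribute the wedge, using dx_i ∧ dx_j = -dx_j ∧ dx_i and dx_i ∧ dx_i = 0. For each pair (i, j) with i < j, the coefficient of dx_i ∧ dx_j in alpha ∧ beta is (alpha_i * beta_j - alpha_j * beta_i). Collecting: alpha ∧ beta = (2*x + 6*y) dx ∧ dy.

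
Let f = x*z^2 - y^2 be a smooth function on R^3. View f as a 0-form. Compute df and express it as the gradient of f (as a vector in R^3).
df = (z^2) dx + (-2*y) dy + (2*x*z) dz; grad f = (z^2, -2*y, 2*x*z)

For a 0-form f, d f = (∂f/∂x) dx + (∂f/∂y) dy + (∂f/∂z) dz. The components of the vector representation are exactly the entries of grad f in Cartesian coordinates:
  ∂f/∂x = z^2
  ∂f/∂y = -2*y
  ∂f/∂z = 2*x*z.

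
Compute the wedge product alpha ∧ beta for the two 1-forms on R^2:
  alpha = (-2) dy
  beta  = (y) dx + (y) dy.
alpha ∧ beta = (2*y) dx ∧ dy

Distribute the wedge, using dx_i ∧ dx_j = -dx_j ∧ dx_i and dx_i ∧ dx_i = 0. For each pair (i, j) with i < j, the coefficient of dx_i ∧ dx_j in alpha ∧ beta is (alpha_i * beta_j - alpha_j * beta_i). Collecting: alpha ∧ beta = (2*y) dx ∧ dy.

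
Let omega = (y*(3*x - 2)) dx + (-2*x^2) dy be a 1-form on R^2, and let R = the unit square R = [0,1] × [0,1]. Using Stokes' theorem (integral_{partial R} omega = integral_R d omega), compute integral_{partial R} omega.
integral_(partial R) omega = -3/2

Stokes: integral_partial_R omega = integral_R d omega with d omega = (∂Q/∂x - ∂P/∂y) dx ∧ dy.
  ∂Q/∂x = -4*x
  ∂P/∂y = 3*x - 2
  integrand = ∂Q/∂x - ∂P/∂y = 2 - 7*x.
Integrating over R: integral_0^1 integral_0^1 (2 - 7*x) dx dy = -3/2.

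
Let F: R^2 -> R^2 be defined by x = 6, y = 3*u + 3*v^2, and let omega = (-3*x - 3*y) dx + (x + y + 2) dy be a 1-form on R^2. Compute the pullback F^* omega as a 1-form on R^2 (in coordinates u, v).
F^* omega = (9*u + 9*v^2 + 24) du + (6*v*(3*u + 3*v^2 + 8)) dv

Using F^*(f dg) = (f ∘ F) d(g ∘ F), substitute each coordinate x_i by F_i(u, v) in f_i, and replace dx_i by d F_i = (∂F_i/∂u) du + (∂F_i/∂v) dv.
  For the x component: f_1(F) = -9*u - 9*v^2 - 18; d F_1 = (0) du + (0) dv
  For the y component: f_2(F) = 3*u + 3*v^2 + 8; d F_2 = (3) du + (6*v) dv
Combining and collecting du, dv coefficients:
  coeff of du: 9*u + 9*v^2 + 24
  coeff of dv: 6*v*(3*u + 3*v^2 + 8)
F^* omega = (9*u + 9*v^2 + 24) du + (6*v*(3*u + 3*v^2 + 8)) dv.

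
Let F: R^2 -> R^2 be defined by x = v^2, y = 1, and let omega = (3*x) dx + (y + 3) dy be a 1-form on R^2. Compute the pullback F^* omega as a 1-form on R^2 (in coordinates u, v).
F^* omega = (6*v^3) dv

Using F^*(f dg) = (f ∘ F) d(g ∘ F), substitute each coordinate x_i by F_i(u, v) in f_i, and replace dx_i by d F_i = (∂F_i/∂u) du + (∂F_i/∂v) dv.
  For the x component: f_1(F) = 3*v^2; d F_1 = (0) du + (2*v) dv
  For the y component: f_2(F) = 4; d F_2 = (0) du + (0) dv
Combining and collecting du, dv coefficients:
  coeff of du: 0
  coeff of dv: 6*v^3
F^* omega = (6*v^3) dv.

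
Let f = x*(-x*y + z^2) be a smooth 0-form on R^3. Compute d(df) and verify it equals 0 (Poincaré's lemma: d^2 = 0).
d(df) = 0

Step 1: df = sum_i (∂f/∂x_i) dx_i = (-2*x*y + z^2) dx + (-x^2) dy + (2*x*z) dz.
Step 2: Apply d again. Using the 1-form formula, the coefficient of dx ∧ dy in d(df) is ∂^2 f/∂x ∂y - ∂^2 f/∂y ∂x = (-2*x) - (-2*x) = 0 (equality of mixed partials for smooth f).
Similarly for dx ∧ dz and dy ∧ dz — all coefficients vanish. So d(df) = 0.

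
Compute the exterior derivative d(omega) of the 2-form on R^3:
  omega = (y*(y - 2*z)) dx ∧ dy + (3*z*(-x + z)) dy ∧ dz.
d(omega) = (-2*y - 3*z) dx ∧ dy ∧ dz

For a 2-form omega = sum_{i<j} g_{ij} dx_i ∧ dx_j, the exterior derivative is
  d(omega) = sum_{i<j} d(g_{ij}) ∧ dx_i ∧ dx_j = sum_{i<j, k} (∂g_{ij}/∂x_k) dx_k ∧ dx_i ∧ dx_j.
Expand each term, using dx_k ∧ dx_i ∧ dx_j = sgn(permutation) dx_{(a)} ∧ dx_{(b)} ∧ dx_{(c)} with (a < b < c) sorted:
  d(y*(y - 2*z)) includes (∂/∂z)(y*(y - 2*z)) dz = (-2*y) dz, which multiplied by dx ∧ dy gives (-2*y) dx ∧ dy ∧ dz
  d(3*z*(-x + z)) includes (∂/∂x)(3*z*(-x + z)) dx = (-3*z) dx, which multiplied by dy ∧ dz gives (-3*z) dx ∧ dy ∧ dz
Collecting like 3-forms: d(omega) = (-2*y - 3*z) dx ∧ dy ∧ dz.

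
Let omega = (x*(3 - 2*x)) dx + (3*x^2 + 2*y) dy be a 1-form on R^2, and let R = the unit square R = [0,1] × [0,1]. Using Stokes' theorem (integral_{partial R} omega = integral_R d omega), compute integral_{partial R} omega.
integral_(partial R) omega = 3

Stokes: integral_partial_R omega = integral_R d omega with d omega = (∂Q/∂x - ∂P/∂y) dx ∧ dy.
  ∂Q/∂x = 6*x
  ∂P/∂y = 0
  integrand = ∂Q/∂x - ∂P/∂y = 6*x.
Integrating over R: integral_0^1 integral_0^1 (6*x) dx dy = 3.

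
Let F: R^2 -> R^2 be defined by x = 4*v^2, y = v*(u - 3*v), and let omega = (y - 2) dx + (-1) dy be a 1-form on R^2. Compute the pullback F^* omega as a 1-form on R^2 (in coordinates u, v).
F^* omega = (-v) du + (8*u*v^2 - u - 24*v^3 - 10*v) dv

Using F^*(f dg) = (f ∘ F) d(g ∘ F), substitute each coordinate x_i by F_i(u, v) in f_i, and replace dx_i by d F_i = (∂F_i/∂u) du + (∂F_i/∂v) dv.
  For the x component: f_1(F) = u*v - 3*v^2 - 2; d F_1 = (0) du + (8*v) dv
  For the y component: f_2(F) = -1; d F_2 = (v) du + (u - 6*v) dv
Combining and collecting du, dv coefficients:
  coeff of du: -v
  coeff of dv: 8*u*v^2 - u - 24*v^3 - 10*v
F^* omega = (-v) du + (8*u*v^2 - u - 24*v^3 - 10*v) dv.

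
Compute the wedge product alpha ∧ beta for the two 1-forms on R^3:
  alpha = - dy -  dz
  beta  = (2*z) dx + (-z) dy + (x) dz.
alpha ∧ beta = (2*z) dx ∧ dy + (-x - z) dy ∧ dz + (2*z) dx ∧ dz

Distribute the wedge, using dx_i ∧ dx_j = -dx_j ∧ dx_i and dx_i ∧ dx_i = 0. For each pair (i, j) with i < j, the coefficient of dx_i ∧ dx_j in alpha ∧ beta is (alpha_i * beta_j - alpha_j * beta_i). Collecting: alpha ∧ beta = (2*z) dx ∧ dy + (-x - z) dy ∧ dz + (2*z) dx ∧ dz.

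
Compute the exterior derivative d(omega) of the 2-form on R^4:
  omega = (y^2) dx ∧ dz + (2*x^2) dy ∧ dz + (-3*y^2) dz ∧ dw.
d(omega) = (4*x - 2*y) dx ∧ dy ∧ dz + (-6*y) dy ∧ dz ∧ dw

For a 2-form omega = sum_{i<j} g_{ij} dx_i ∧ dx_j, the exterior derivative is
  d(omega) = sum_{i<j} d(g_{ij}) ∧ dx_i ∧ dx_j = sum_{i<j, k} (∂g_{ij}/∂x_k) dx_k ∧ dx_i ∧ dx_j.
Expand each term, using dx_k ∧ dx_i ∧ dx_j = sgn(permutation) dx_{(a)} ∧ dx_{(b)} ∧ dx_{(c)} with (a < b < c) sorted:
  d(y^2) includes (∂/∂y)(y^2) dy = (2*y) dy, which multiplied by dx ∧ dz gives (-2*y) dx ∧ dy ∧ dz
  d(2*x^2) includes (∂/∂x)(2*x^2) dx = (4*x) dx, which multiplied by dy ∧ dz gives (4*x) dx ∧ dy ∧ dz
  d(-3*y^2) includes (∂/∂y)(-3*y^2) dy = (-6*y) dy, which multiplied by dz ∧ dw gives (-6*y) dy ∧ dz ∧ dw
Collecting like 3-forms: d(omega) = (4*x - 2*y) dx ∧ dy ∧ dz + (-6*y) dy ∧ dz ∧ dw.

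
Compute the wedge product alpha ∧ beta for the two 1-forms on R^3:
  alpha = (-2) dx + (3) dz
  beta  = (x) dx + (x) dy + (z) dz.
alpha ∧ beta = (-2*x) dx ∧ dy + (-3*x - 2*z) dx ∧ dz + (-3*x) dy ∧ dz

Distribute the wedge, using dx_i ∧ dx_j = -dx_j ∧ dx_i and dx_i ∧ dx_i = 0. For each pair (i, j) with i < j, the coefficient of dx_i ∧ dx_j in alpha ∧ beta is (alpha_i * beta_j - alpha_j * beta_i). Collecting: alpha ∧ beta = (-2*x) dx ∧ dy + (-3*x - 2*z) dx ∧ dz + (-3*x) dy ∧ dz.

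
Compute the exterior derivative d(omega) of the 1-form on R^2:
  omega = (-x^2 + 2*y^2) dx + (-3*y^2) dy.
d(omega) = (-4*y) dx ∧ dy

For a 1-form omega = sum_i f_i dx_i, the exterior derivative is
  d(omega) = sum_{i < j} (∂f_j/∂x_i - ∂f_i/∂x_j) dx_i ∧ dx_j.
  coefficient of dx ∧ dy: ∂f_2/∂x - ∂f_1/∂y = ∂(-3*y^2)/∂x - ∂(-x^2 + 2*y^2)/∂y = -4*y
Assembling: d(omega) = (-4*y) dx ∧ dy.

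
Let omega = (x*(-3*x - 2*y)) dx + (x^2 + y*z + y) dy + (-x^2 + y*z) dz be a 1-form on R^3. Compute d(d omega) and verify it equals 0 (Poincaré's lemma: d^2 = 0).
d(d omega) = 0

Step 1: d omega = sum_{i<j} (∂f_j/∂x_i - ∂f_i/∂x_j) dx_i ∧ dx_j:
  coeff of dx ∧ dy: 4*x
  coeff of dx ∧ dz: -2*x
  coeff of dy ∧ dz: -y + z
Step 2: Apply d again to each 2-form coefficient. The only possible 3-form in R^3 is dx ∧ dy ∧ dz, with coefficient
  ∂(coeff of dy∧dz)/∂x - ∂(coeff of dx∧dz)/∂y + ∂(coeff of dx∧dy)/∂z
  = ∂/∂x (-y + z) - ∂/∂y (-2*x) + ∂/∂z (4*x).
Each of these terms simplifies to sums of mixed partials that cancel in pairs. The result is 0 (by equality of mixed partials for smooth functions — Schwarz / Clairaut).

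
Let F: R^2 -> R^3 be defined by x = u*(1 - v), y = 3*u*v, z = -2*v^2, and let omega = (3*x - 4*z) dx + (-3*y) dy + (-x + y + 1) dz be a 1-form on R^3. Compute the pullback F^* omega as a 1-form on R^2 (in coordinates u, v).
F^* omega = (-24*u*v^2 - 6*u*v + 3*u - 8*v^3 + 8*v^2) du + (-24*u^2*v - 3*u^2 - 24*u*v^2 + 4*u*v - 4*v) dv

Using F^*(f dg) = (f ∘ F) d(g ∘ F), substitute each coordinate x_i by F_i(u, v) in f_i, and replace dx_i by d F_i = (∂F_i/∂u) du + (∂F_i/∂v) dv.
  For the x component: f_1(F) = -3*u*v + 3*u + 8*v^2; d F_1 = (1 - v) du + (-u) dv
  For the y component: f_2(F) = -9*u*v; d F_2 = (3*v) du + (3*u) dv
  For the z component: f_3(F) = 4*u*v - u + 1; d F_3 = (0) du + (-4*v) dv
Combining and collecting du, dv coefficients:
  coeff of du: -24*u*v^2 - 6*u*v + 3*u - 8*v^3 + 8*v^2
  coeff of dv: -24*u^2*v - 3*u^2 - 24*u*v^2 + 4*u*v - 4*v
F^* omega = (-24*u*v^2 - 6*u*v + 3*u - 8*v^3 + 8*v^2) du + (-24*u^2*v - 3*u^2 - 24*u*v^2 + 4*u*v - 4*v) dv.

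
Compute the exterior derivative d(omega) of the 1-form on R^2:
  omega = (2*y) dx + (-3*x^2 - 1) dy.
d(omega) = (-6*x - 2) dx ∧ dy

For a 1-form omega = sum_i f_i dx_i, the exterior derivative is
  d(omega) = sum_{i < j} (∂f_j/∂x_i - ∂f_i/∂x_j) dx_i ∧ dx_j.
  coefficient of dx ∧ dy: ∂f_2/∂x - ∂f_1/∂y = ∂(-3*x^2 - 1)/∂x - ∂(2*y)/∂y = -6*x - 2
Assembling: d(omega) = (-6*x - 2) dx ∧ dy.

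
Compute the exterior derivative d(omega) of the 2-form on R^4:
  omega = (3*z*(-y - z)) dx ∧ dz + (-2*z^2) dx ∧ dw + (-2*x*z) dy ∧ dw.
d(omega) = (3*z) dx ∧ dy ∧ dz + (4*z) dx ∧ dz ∧ dw + (-2*z) dx ∧ dy ∧ dw + (2*x) dy ∧ dz ∧ dw

For a 2-form omega = sum_{i<j} g_{ij} dx_i ∧ dx_j, the exterior derivative is
  d(omega) = sum_{i<j} d(g_{ij}) ∧ dx_i ∧ dx_j = sum_{i<j, k} (∂g_{ij}/∂x_k) dx_k ∧ dx_i ∧ dx_j.
Expand each term, using dx_k ∧ dx_i ∧ dx_j = sgn(permutation) dx_{(a)} ∧ dx_{(b)} ∧ dx_{(c)} with (a < b < c) sorted:
  d(3*z*(-y - z)) includes (∂/∂y)(3*z*(-y - z)) dy = (-3*z) dy, which multiplied by dx ∧ dz gives (3*z) dx ∧ dy ∧ dz
  d(-2*z^2) includes (∂/∂z)(-2*z^2) dz = (-4*z) dz, which multiplied by dx ∧ dw gives (4*z) dx ∧ dz ∧ dw
  d(-2*x*z) includes (∂/∂x)(-2*x*z) dx = (-2*z) dx, which multiplied by dy ∧ dw gives (-2*z) dx ∧ dy ∧ dw
  d(-2*x*z) includes (∂/∂z)(-2*x*z) dz = (-2*x) dz, which multiplied by dy ∧ dw gives (2*x) dy ∧ dz ∧ dw
Collecting like 3-forms: d(omega) = (3*z) dx ∧ dy ∧ dz + (4*z) dx ∧ dz ∧ dw + (-2*z) dx ∧ dy ∧ dw + (2*x) dy ∧ dz ∧ dw.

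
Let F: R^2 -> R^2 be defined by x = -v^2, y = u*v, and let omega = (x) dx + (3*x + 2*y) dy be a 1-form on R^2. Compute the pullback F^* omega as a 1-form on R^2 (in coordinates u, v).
F^* omega = (v^2*(2*u - 3*v)) du + (v*(2*u^2 - 3*u*v + 2*v^2)) dv

Using F^*(f dg) = (f ∘ F) d(g ∘ F), substitute each coordinate x_i by F_i(u, v) in f_i, and replace dx_i by d F_i = (∂F_i/∂u) du + (∂F_i/∂v) dv.
  For the x component: f_1(F) = -v^2; d F_1 = (0) du + (-2*v) dv
  For the y component: f_2(F) = v*(2*u - 3*v); d F_2 = (v) du + (u) dv
Combining and collecting du, dv coefficients:
  coeff of du: v^2*(2*u - 3*v)
  coeff of dv: v*(2*u^2 - 3*u*v + 2*v^2)
F^* omega = (v^2*(2*u - 3*v)) du + (v*(2*u^2 - 3*u*v + 2*v^2)) dv.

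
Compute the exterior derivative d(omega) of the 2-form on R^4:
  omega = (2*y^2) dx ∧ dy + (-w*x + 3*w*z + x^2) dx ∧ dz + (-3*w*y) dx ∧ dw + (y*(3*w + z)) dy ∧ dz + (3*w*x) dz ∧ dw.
d(omega) = (3*w - x + 3*z) dx ∧ dz ∧ dw + (3*w) dx ∧ dy ∧ dw + (3*y) dy ∧ dz ∧ dw

For a 2-form omega = sum_{i<j} g_{ij} dx_i ∧ dx_j, the exterior derivative is
  d(omega) = sum_{i<j} d(g_{ij}) ∧ dx_i ∧ dx_j = sum_{i<j, k} (∂g_{ij}/∂x_k) dx_k ∧ dx_i ∧ dx_j.
Expand each term, using dx_k ∧ dx_i ∧ dx_j = sgn(permutation) dx_{(a)} ∧ dx_{(b)} ∧ dx_{(c)} with (a < b < c) sorted:
  d(-w*x + 3*w*z + x^2) includes (∂/∂w)(-w*x + 3*w*z + x^2) dw = (-x + 3*z) dw, which multiplied by dx ∧ dz gives (-x + 3*z) dx ∧ dz ∧ dw
  d(-3*w*y) includes (∂/∂y)(-3*w*y) dy = (-3*w) dy, which multiplied by dx ∧ dw gives (3*w) dx ∧ dy ∧ dw
  d(y*(3*w + z)) includes (∂/∂w)(y*(3*w + z)) dw = (3*y) dw, which multiplied by dy ∧ dz gives (3*y) dy ∧ dz ∧ dw
  d(3*w*x) includes (∂/∂x)(3*w*x) dx = (3*w) dx, which multiplied by dz ∧ dw gives (3*w) dx ∧ dz ∧ dw
Collecting like 3-forms: d(omega) = (3*w - x + 3*z) dx ∧ dz ∧ dw + (3*w) dx ∧ dy ∧ dw + (3*y) dy ∧ dz ∧ dw.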